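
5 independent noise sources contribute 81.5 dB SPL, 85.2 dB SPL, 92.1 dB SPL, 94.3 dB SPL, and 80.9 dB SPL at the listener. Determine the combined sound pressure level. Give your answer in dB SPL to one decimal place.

For uncorrelated sources the intensities add, so convert each level to linear form, sum, and take 10·log₁₀ of the total.
Σ 10^(L/10) = 10^(81.5/10) + 10^(85.2/10) + 10^(92.1/10) + 10^(94.3/10) + 10^(80.9/10) = 4.909e+09.
L_total = 10·log₁₀(4.909e+09) = 96.91 dB SPL.

96.9 dB SPL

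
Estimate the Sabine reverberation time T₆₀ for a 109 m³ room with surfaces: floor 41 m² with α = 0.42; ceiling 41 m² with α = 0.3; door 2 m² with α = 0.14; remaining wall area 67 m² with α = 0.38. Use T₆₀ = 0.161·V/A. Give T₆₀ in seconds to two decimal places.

0.32 s

A = Σ Sᵢαᵢ = 41·0.42 + 41·0.3 + 2·0.14 + 67·0.38 = 55.26 m².
T₆₀ = 0.161 × 109 / 55.26 = 0.318 s.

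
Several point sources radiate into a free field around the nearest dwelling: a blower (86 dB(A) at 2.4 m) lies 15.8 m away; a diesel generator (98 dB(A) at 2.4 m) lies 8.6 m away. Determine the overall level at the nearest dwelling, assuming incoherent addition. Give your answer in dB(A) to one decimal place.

87.0 dB(A)

First find each source's level at the receiver (point-source: −20·log₁₀(r/r_ref)), then combine on an intensity basis.
blower: 86 − 20·log₁₀(15.8/2.4) = 86 − 16.37 = 69.63 dB(A).
diesel generator: 98 − 20·log₁₀(8.6/2.4) = 98 − 11.09 = 86.91 dB(A).
Σ 10^(L/10) = 5.006e+08 → L_total = 10·log₁₀(5.006e+08) = 86.99 dB(A).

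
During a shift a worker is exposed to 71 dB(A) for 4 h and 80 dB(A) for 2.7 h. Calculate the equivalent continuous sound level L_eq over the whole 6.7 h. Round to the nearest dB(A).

77 dB(A)

The energy average is taken in the linear domain: L_eq = 10·log₁₀[(Σ tᵢ·10^(Lᵢ/10))/T], T = 6.7 h.
Σ tᵢ·10^(Lᵢ/10) = 4·10^(71/10) + 2.7·10^(80/10) = 3.204e+08.
L_eq = 10·log₁₀(3.204e+08/6.7) = 76.80 dB(A).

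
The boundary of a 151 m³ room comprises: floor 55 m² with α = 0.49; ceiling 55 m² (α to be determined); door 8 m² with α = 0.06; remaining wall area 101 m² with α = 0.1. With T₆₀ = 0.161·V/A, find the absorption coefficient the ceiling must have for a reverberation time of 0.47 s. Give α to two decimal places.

0.26

A = 0.161·V/T₆₀ = 0.161·151/0.47 = 51.73 m² sabins.
Absorption from the other surfaces = 55·0.49 + 8·0.06 + 101·0.1 = 37.53 m², so the ceiling must supply 14.20 m² over 55 m².
α = 14.20/55 = 0.258.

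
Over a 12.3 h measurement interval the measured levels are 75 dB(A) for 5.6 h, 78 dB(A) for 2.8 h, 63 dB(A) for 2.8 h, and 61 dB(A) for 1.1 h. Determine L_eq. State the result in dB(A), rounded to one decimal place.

74.7 dB(A)

Weight each interval's intensity by its duration and average over T = 12.3 h:
Σ tᵢ·10^(Lᵢ/10) = 5.6·10^(75/10) + 2.8·10^(78/10) + 2.8·10^(63/10) + 1.1·10^(61/10) = 3.607e+08.
L_eq = 10·log₁₀(3.607e+08/12.3) = 74.67 dB(A).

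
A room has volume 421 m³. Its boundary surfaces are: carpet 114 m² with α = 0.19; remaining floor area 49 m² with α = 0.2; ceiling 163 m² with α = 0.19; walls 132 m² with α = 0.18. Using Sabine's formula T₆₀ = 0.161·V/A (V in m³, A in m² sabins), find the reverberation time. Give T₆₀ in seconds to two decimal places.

Summing Sᵢαᵢ: 114·0.19 + 49·0.2 + 163·0.19 + 132·0.18 = 86.19 m².
T₆₀ = 0.161·V/A = 0.161·421/86.19 = 0.786 s.

0.79 s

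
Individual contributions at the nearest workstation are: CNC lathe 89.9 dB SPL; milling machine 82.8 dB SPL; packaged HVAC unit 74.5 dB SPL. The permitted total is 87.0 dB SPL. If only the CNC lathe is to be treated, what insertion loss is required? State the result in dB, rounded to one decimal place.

5.4 dB

Everything except the CNC lathe sums to 10^(82.8/10) + 10^(74.5/10) = 2.187e+08 in linear terms, 83.40 dB SPL.
The limit corresponds to 10^(87.0/10) = 5.012e+08; subtracting the fixed part leaves 2.825e+08 for the CNC lathe, i.e. 84.51 dB SPL.
So the CNC lathe must be reduced from 89.9 to 84.51 dB SPL: IL = 5.39 dB.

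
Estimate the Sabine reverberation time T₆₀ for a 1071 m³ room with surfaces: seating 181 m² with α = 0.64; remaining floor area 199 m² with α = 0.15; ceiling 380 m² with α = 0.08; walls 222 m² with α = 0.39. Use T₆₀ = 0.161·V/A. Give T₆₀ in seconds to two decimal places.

0.66 s

Summing Sᵢαᵢ: 181·0.64 + 199·0.15 + 380·0.08 + 222·0.39 = 262.67 m².
T₆₀ = 0.161·V/A = 0.161·1071/262.67 = 0.656 s.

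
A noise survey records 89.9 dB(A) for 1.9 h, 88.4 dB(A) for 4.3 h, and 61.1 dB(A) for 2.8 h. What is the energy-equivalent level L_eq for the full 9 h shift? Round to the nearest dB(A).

87 dB(A)

L_eq = 10·log₁₀[(1/T)·Σ tᵢ·10^(Lᵢ/10)] with T = 9 h.
Σ tᵢ·10^(Lᵢ/10) = 1.9·10^(89.9/10) + 4.3·10^(88.4/10) + 2.8·10^(61.1/10) = 4.835e+09.
L_eq = 10·log₁₀(4.835e+09/9) = 87.30 dB(A).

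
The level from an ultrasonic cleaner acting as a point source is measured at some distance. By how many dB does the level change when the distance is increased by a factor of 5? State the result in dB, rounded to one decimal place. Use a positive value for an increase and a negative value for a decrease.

-14.0 dB

With spherical spreading the level changes by −20·log₁₀(r₂/r₁).
ΔL = −20·log₁₀(5) = -13.98 dB.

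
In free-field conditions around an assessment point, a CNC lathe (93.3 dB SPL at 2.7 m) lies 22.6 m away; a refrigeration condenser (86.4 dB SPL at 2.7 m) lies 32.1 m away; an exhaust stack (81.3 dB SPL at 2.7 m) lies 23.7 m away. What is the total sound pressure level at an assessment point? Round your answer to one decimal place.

75.5 dB SPL

Propagate each source to the receiver with L = L_ref − 20·log₁₀(r/r_ref), then add intensities.
CNC lathe: 93.3 − 20·log₁₀(22.6/2.7) = 93.3 − 18.45 = 74.85 dB SPL.
refrigeration condenser: 86.4 − 20·log₁₀(32.1/2.7) = 86.4 − 21.50 = 64.90 dB SPL.
exhaust stack: 81.3 − 20·log₁₀(23.7/2.7) = 81.3 − 18.87 = 62.43 dB SPL.
Σ 10^(L/10) = 3.535e+07 → L_total = 10·log₁₀(3.535e+07) = 75.48 dB SPL.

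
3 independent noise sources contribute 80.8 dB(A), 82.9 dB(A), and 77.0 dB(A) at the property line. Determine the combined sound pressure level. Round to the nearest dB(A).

86 dB(A)

Incoherent sources combine by intensity addition: L_total = 10·log₁₀(Σ 10^(L_i/10)).
Σ 10^(L/10) = 10^(80.8/10) + 10^(82.9/10) + 10^(77.0/10) = 3.653e+08.
L_total = 10·log₁₀(3.653e+08) = 85.63 dB(A).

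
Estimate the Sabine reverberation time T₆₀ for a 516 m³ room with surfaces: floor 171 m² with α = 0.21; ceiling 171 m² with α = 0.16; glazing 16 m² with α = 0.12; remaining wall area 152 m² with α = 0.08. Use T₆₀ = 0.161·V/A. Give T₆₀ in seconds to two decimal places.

Summing Sᵢαᵢ: 171·0.21 + 171·0.16 + 16·0.12 + 152·0.08 = 77.35 m².
T₆₀ = 0.161·V/A = 0.161·516/77.35 = 1.074 s.

1.07 s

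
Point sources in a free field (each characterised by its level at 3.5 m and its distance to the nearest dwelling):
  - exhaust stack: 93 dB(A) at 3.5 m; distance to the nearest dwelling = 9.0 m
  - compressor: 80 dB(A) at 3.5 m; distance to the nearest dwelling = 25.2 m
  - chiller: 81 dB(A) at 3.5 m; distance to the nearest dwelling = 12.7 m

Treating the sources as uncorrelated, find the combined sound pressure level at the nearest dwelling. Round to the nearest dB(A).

85 dB(A)

Apply inverse-square spreading to bring every level to the receiver, then sum 10^(L/10).
exhaust stack: 93 − 20·log₁₀(9.0/3.5) = 93 − 8.20 = 84.80 dB(A).
compressor: 80 − 20·log₁₀(25.2/3.5) = 80 − 17.15 = 62.85 dB(A).
chiller: 81 − 20·log₁₀(12.7/3.5) = 81 − 11.19 = 69.81 dB(A).
Σ 10^(L/10) = 3.132e+08 → L_total = 10·log₁₀(3.132e+08) = 84.96 dB(A).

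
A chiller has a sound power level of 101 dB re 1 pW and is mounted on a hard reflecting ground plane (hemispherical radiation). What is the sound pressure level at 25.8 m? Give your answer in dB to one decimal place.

The power spreads over a hemisphere of area 2π·r², so L_p = L_w − 10·log₁₀(2π·r²).
2π·r² = 4182 m², 10·log₁₀ of that is 36.214 dB.
L_p = 101 − 36.214 = 64.79 dB.

64.8 dB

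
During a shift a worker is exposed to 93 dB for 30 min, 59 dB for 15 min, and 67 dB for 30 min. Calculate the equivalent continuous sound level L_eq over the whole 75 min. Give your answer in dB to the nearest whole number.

89 dB

L_eq = 10·log₁₀[(1/T)·Σ tᵢ·10^(Lᵢ/10)] with T = 75 min.
Σ tᵢ·10^(Lᵢ/10) = 30·10^(93/10) + 15·10^(59/10) + 30·10^(67/10) = 6.002e+10.
L_eq = 10·log₁₀(6.002e+10/75) = 89.03 dB.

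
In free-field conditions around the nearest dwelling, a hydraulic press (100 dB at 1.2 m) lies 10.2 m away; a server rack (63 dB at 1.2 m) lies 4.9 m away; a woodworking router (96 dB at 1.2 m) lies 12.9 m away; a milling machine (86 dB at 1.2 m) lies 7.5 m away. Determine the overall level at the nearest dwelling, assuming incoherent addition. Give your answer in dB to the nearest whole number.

Propagate each source to the receiver with L = L_ref − 20·log₁₀(r/r_ref), then add intensities.
hydraulic press: 100 − 20·log₁₀(10.2/1.2) = 100 − 18.59 = 81.41 dB.
server rack: 63 − 20·log₁₀(4.9/1.2) = 63 − 12.22 = 50.78 dB.
woodworking router: 96 − 20·log₁₀(12.9/1.2) = 96 − 20.63 = 75.37 dB.
milling machine: 86 − 20·log₁₀(7.5/1.2) = 86 − 15.92 = 70.08 dB.
Σ 10^(L/10) = 1.832e+08 → L_total = 10·log₁₀(1.832e+08) = 82.63 dB.

83 dB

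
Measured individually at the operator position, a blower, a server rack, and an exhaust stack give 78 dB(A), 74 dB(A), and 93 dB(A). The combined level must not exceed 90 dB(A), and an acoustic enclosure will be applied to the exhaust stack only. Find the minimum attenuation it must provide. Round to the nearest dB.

Fixed contribution from the other sources: Σ 10^(L/10) = 10^(78/10) + 10^(74/10) = 8.821e+07 (79.46 dB(A)).
To meet 90 dB(A) overall, the treated exhaust stack may contribute at most 10^(90/10) − 8.821e+07 = 9.118e+08, i.e. 89.60 dB(A).
So the exhaust stack must be reduced from 93 to 89.60 dB(A): IL = 3.40 dB.

3 dB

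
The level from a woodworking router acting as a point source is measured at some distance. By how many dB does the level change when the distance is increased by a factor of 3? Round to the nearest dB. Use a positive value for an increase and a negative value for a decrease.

-10 dB

Point-source spreading: ΔL = −20·log₁₀(r₂/r₁).
ΔL = −20·log₁₀(3) = -9.54 dB.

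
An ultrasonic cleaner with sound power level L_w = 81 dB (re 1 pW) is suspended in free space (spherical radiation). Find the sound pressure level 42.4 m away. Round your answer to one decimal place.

37.5 dB

The power spreads over a sphere of area 4π·r², so L_p = L_w − 10·log₁₀(4π·r²).
4π·r² = 2.259e+04 m², 10·log₁₀ of that is 43.539 dB.
L_p = 81 − 43.539 = 37.46 dB.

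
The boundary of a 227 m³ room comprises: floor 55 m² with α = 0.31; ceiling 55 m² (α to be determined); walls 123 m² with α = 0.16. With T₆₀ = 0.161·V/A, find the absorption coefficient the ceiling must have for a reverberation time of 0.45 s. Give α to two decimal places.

0.81

From T₆₀ = 0.161·V/A, the target T₆₀ = 0.45 s needs A = 0.161·227/0.45 = 81.22 m².
Absorption from the other surfaces = 55·0.31 + 123·0.16 = 36.73 m², so the ceiling must supply 44.49 m² over 55 m².
α = 44.49/55 = 0.809.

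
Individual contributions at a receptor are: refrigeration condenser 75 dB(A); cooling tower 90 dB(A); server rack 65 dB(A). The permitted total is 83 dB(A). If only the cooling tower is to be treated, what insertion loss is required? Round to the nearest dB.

8 dB

Fixed contribution from the other sources: Σ 10^(L/10) = 10^(75/10) + 10^(65/10) = 3.479e+07 (75.41 dB(A)).
The limit corresponds to 10^(83/10) = 1.995e+08; subtracting the fixed part leaves 1.647e+08 for the cooling tower, i.e. 82.17 dB(A).
So the cooling tower must be reduced from 90 to 82.17 dB(A): IL = 7.83 dB.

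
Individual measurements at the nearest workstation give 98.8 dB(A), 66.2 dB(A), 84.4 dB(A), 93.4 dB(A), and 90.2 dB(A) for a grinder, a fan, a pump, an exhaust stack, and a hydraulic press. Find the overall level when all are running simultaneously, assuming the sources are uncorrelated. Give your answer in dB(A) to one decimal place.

100.5 dB(A)

For uncorrelated sources the intensities add, so convert each level to linear form, sum, and take 10·log₁₀ of the total.
Σ 10^(L/10) = 10^(98.8/10) + 10^(66.2/10) + 10^(84.4/10) + 10^(93.4/10) + 10^(90.2/10) = 1.110e+10.
L_total = 10·log₁₀(1.110e+10) = 100.45 dB(A).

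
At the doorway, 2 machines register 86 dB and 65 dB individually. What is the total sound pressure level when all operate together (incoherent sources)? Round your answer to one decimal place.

For uncorrelated sources the intensities add, so convert each level to linear form, sum, and take 10·log₁₀ of the total.
Σ 10^(L/10) = 10^(86/10) + 10^(65/10) = 4.013e+08.
L_total = 10·log₁₀(4.013e+08) = 86.03 dB.

86.0 dB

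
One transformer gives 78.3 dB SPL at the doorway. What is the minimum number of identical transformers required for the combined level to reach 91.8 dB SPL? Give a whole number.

23

Need L₁ + 10·log₁₀ N ≥ 91.8, i.e. log₁₀ N ≥ 1.35.
N ≥ 10^(13.5/10) = 22.387, so N = 23.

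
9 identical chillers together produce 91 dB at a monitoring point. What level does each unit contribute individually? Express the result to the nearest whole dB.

81 dB

9 equal contributions raise the level by 10·log₁₀ 9 = 9.542 dB, so each unit alone gives 91 − 9.542.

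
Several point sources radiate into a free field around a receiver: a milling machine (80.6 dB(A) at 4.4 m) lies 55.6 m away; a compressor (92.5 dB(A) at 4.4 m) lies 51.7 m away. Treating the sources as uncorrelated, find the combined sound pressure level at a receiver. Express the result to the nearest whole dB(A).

71 dB(A)

First find each source's level at the receiver (point-source: −20·log₁₀(r/r_ref)), then combine on an intensity basis.
milling machine: 80.6 − 20·log₁₀(55.6/4.4) = 80.6 − 22.03 = 58.57 dB(A).
compressor: 92.5 − 20·log₁₀(51.7/4.4) = 92.5 − 21.40 = 71.10 dB(A).
Σ 10^(L/10) = 1.360e+07 → L_total = 10·log₁₀(1.360e+07) = 71.34 dB(A).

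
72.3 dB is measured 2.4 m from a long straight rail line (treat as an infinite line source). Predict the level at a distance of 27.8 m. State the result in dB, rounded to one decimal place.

For a line source, L₂ = L₁ − 10·log₁₀(r₂/r₁).
L₂ = 72.3 − 10·log₁₀(27.8/2.4) = 72.3 − 10.638 = 61.66 dB.

61.7 dB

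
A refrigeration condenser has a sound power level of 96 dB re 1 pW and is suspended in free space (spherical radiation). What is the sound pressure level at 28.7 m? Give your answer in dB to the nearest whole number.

L_p = L_w − 10·log₁₀(4π·r²) with r = 28.7 m.
4π·r² = 1.035e+04 m², 10·log₁₀ of that is 40.150 dB.
L_p = 96 − 40.150 = 55.85 dB.

56 dB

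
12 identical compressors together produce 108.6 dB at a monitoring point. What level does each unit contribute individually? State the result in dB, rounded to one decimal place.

97.8 dB

12 equal contributions raise the level by 10·log₁₀ 12 = 10.792 dB, so each unit alone gives 108.6 − 10.792.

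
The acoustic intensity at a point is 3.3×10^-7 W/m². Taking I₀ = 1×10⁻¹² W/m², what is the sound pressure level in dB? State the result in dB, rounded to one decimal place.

L = 10·log₁₀(I/I₀) = 10·log₁₀(3.3×10^-7/10⁻¹²) = 10·log₁₀(3.3×10^5).
L = 10·(0.5185 + 5) = 55.19 dB.

55.2 dB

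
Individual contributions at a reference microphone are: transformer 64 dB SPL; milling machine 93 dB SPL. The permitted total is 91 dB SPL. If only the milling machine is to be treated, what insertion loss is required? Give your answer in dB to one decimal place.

Fixed contribution from the other source: Σ 10^(L/10) = 10^(64/10) = 2.512e+06 (64.00 dB SPL).
The limit corresponds to 10^(91/10) = 1.259e+09; subtracting the fixed part leaves 1.256e+09 for the milling machine, i.e. 90.99 dB SPL.
Required insertion loss = 93 − 90.99 = 2.01 dB.

2.0 dB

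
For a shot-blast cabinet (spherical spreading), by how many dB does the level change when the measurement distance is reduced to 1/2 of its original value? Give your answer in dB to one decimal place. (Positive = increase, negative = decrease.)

+6.0 dB

A point source loses 6 dB per doubling of distance; generally ΔL = −20·log₁₀(r₂/r₁).
ΔL = −20·log₁₀(0.5) = +6.02 dB.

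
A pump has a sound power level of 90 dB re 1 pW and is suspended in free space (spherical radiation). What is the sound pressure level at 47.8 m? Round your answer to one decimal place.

The power spreads over a sphere of area 4π·r², so L_p = L_w − 10·log₁₀(4π·r²).
4π·r² = 2.871e+04 m², 10·log₁₀ of that is 44.581 dB.
L_p = 90 − 44.581 = 45.42 dB.

45.4 dB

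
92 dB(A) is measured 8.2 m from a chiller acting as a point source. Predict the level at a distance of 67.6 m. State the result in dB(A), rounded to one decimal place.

For a point source, L₂ = L₁ − 20·log₁₀(r₂/r₁).
L₂ = 92 − 20·log₁₀(67.6/8.2) = 92 − 18.323 = 73.68 dB(A).

73.7 dB(A)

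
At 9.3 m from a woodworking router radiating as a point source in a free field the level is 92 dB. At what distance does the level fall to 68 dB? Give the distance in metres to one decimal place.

147.4 m

Point-source spreading drops the level by 20·log₁₀(r₂/r₁); inverting, r₂/r₁ = 10^(ΔL/20).
r₂ = 9.3·10^((92−68)/20) = 9.3·10^(24.0/20) = 147.40 m.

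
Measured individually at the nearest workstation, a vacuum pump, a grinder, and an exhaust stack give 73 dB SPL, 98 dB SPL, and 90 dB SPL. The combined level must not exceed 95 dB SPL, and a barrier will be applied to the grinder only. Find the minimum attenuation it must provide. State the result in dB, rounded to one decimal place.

Everything except the grinder sums to 10^(73/10) + 10^(90/10) = 1.020e+09 in linear terms, 90.09 dB SPL.
To meet 95 dB SPL overall, the treated grinder may contribute at most 10^(95/10) − 1.020e+09 = 2.142e+09, i.e. 93.31 dB SPL.
So the grinder must be reduced from 98 to 93.31 dB SPL: IL = 4.69 dB.

4.7 dB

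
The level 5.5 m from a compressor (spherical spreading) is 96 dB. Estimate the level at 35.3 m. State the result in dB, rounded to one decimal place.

Point-source attenuation: ΔL = 20·log₁₀(r₂/r₁) = 20·log₁₀(35.3/5.5) = 16.148 dB.
L₂ = 96 − 20·log₁₀(35.3/5.5) = 96 − 16.148 = 79.85 dB.

79.9 dB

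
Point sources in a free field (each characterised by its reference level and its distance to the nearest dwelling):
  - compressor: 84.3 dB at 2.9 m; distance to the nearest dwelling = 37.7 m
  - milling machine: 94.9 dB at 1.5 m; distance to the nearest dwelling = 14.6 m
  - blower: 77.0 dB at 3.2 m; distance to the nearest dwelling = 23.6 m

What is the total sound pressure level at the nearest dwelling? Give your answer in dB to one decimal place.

75.5 dB

Apply inverse-square spreading to bring every level to the receiver, then sum 10^(L/10).
compressor: 84.3 − 20·log₁₀(37.7/2.9) = 84.3 − 22.28 = 62.02 dB.
milling machine: 94.9 − 20·log₁₀(14.6/1.5) = 94.9 − 19.77 = 75.13 dB.
blower: 77.0 − 20·log₁₀(23.6/3.2) = 77.0 − 17.36 = 59.64 dB.
Σ 10^(L/10) = 3.513e+07 → L_total = 10·log₁₀(3.513e+07) = 75.46 dB.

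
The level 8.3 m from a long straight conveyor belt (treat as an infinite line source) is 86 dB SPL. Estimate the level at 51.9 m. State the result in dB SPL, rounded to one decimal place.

78.0 dB SPL

Line-source attenuation: ΔL = 10·log₁₀(r₂/r₁) = 10·log₁₀(51.9/8.3) = 7.961 dB.
L₂ = 86 − 10·log₁₀(51.9/8.3) = 86 − 7.961 = 78.04 dB SPL.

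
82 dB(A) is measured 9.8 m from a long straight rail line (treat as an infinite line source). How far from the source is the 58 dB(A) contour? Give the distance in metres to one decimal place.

2461.6 m

The 24.0 dB drop corresponds to a distance ratio of 10^(24.0/10) for a line source.
r₂ = 9.8·10^((82−58)/10) = 9.8·10^(24.0/10) = 2461.65 m.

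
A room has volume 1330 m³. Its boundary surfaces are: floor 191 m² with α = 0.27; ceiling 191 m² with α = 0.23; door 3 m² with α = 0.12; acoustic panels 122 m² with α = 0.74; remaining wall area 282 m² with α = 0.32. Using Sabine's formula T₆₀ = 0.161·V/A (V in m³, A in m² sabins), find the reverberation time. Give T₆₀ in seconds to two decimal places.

A = Σ Sᵢαᵢ = 191·0.27 + 191·0.23 + 3·0.12 + 122·0.74 + 282·0.32 = 276.38 m².
T₆₀ = 0.161·V/A = 0.161·1330/276.38 = 0.775 s.

0.77 s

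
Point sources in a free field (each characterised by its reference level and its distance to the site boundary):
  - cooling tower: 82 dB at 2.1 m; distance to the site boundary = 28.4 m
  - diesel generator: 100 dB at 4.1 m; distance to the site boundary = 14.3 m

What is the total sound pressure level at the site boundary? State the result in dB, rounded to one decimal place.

89.2 dB

First find each source's level at the receiver (point-source: −20·log₁₀(r/r_ref)), then combine on an intensity basis.
cooling tower: 82 − 20·log₁₀(28.4/2.1) = 82 − 22.62 = 59.38 dB.
diesel generator: 100 − 20·log₁₀(14.3/4.1) = 100 − 10.85 = 89.15 dB.
Σ 10^(L/10) = 8.229e+08 → L_total = 10·log₁₀(8.229e+08) = 89.15 dB.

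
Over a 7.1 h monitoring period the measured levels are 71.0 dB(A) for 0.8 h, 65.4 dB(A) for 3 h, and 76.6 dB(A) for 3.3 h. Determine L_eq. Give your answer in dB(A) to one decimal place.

The energy average is taken in the linear domain: L_eq = 10·log₁₀[(Σ tᵢ·10^(Lᵢ/10))/T], T = 7.1 h.
Σ tᵢ·10^(Lᵢ/10) = 0.8·10^(71.0/10) + 3·10^(65.4/10) + 3.3·10^(76.6/10) = 1.713e+08.
L_eq = 10·log₁₀(1.713e+08/7.1) = 73.83 dB(A).

73.8 dB(A)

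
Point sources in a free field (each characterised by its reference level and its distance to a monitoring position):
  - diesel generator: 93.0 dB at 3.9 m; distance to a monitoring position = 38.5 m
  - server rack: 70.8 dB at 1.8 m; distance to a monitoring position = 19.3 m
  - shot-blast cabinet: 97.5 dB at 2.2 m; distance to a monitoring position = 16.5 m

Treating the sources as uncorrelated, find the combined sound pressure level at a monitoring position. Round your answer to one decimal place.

Apply inverse-square spreading to bring every level to the receiver, then sum 10^(L/10).
diesel generator: 93.0 − 20·log₁₀(38.5/3.9) = 93.0 − 19.89 = 73.11 dB.
server rack: 70.8 − 20·log₁₀(19.3/1.8) = 70.8 − 20.61 = 50.19 dB.
shot-blast cabinet: 97.5 − 20·log₁₀(16.5/2.2) = 97.5 − 17.50 = 80.00 dB.
Σ 10^(L/10) = 1.206e+08 → L_total = 10·log₁₀(1.206e+08) = 80.81 dB.

80.8 dB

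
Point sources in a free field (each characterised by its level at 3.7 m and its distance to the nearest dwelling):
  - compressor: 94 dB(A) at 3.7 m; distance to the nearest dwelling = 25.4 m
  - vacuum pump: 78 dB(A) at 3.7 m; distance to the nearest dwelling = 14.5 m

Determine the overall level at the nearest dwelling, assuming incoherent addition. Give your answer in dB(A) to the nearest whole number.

First find each source's level at the receiver (point-source: −20·log₁₀(r/r_ref)), then combine on an intensity basis.
compressor: 94 − 20·log₁₀(25.4/3.7) = 94 − 16.73 = 77.27 dB(A).
vacuum pump: 78 − 20·log₁₀(14.5/3.7) = 78 − 11.86 = 66.14 dB(A).
Σ 10^(L/10) = 5.741e+07 → L_total = 10·log₁₀(5.741e+07) = 77.59 dB(A).

78 dB(A)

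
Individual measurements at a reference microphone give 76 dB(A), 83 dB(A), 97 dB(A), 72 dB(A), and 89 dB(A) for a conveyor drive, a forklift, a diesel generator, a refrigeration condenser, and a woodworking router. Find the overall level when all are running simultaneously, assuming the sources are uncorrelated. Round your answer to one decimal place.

Incoherent sources combine by intensity addition: L_total = 10·log₁₀(Σ 10^(L_i/10)).
Σ 10^(L/10) = 10^(76/10) + 10^(83/10) + 10^(97/10) + 10^(72/10) + 10^(89/10) = 6.061e+09.
L_total = 10·log₁₀(6.061e+09) = 97.83 dB(A).

97.8 dB(A)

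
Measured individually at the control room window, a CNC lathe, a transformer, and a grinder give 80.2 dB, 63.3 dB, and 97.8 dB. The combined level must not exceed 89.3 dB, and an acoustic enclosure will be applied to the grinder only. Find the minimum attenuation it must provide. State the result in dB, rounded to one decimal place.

9.1 dB

The untreated sources together contribute 10^(80.2/10) + 10^(63.3/10) = 1.069e+08, i.e. 80.29 dB.
The limit corresponds to 10^(89.3/10) = 8.511e+08; subtracting the fixed part leaves 7.443e+08 for the grinder, i.e. 88.72 dB.
Required insertion loss = 97.8 − 88.72 = 9.08 dB.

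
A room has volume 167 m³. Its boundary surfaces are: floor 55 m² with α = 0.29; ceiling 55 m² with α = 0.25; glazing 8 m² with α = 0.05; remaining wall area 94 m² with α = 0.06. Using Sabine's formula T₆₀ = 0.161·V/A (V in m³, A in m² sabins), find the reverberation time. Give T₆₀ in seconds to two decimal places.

0.75 s

Total absorption A = 55·0.29 + 55·0.25 + 8·0.05 + 94·0.06 = 35.74 m² sabins.
T₆₀ = 0.161 × 167 / 35.74 = 0.752 s.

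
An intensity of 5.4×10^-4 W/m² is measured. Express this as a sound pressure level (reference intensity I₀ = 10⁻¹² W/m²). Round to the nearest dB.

L = 10·log₁₀(I/I₀) = 10·log₁₀(5.4×10^-4/10⁻¹²) = 10·log₁₀(5.4×10^8).
L = 10·(0.7324 + 8) = 87.32 dB.

87 dB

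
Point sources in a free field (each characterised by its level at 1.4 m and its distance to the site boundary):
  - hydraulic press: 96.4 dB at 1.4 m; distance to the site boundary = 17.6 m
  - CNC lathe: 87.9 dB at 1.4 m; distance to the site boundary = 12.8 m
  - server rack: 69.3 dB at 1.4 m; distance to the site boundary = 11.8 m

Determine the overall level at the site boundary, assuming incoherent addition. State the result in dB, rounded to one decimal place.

75.5 dB

Propagate each source to the receiver with L = L_ref − 20·log₁₀(r/r_ref), then add intensities.
hydraulic press: 96.4 − 20·log₁₀(17.6/1.4) = 96.4 − 21.99 = 74.41 dB.
CNC lathe: 87.9 − 20·log₁₀(12.8/1.4) = 87.9 − 19.22 = 68.68 dB.
server rack: 69.3 − 20·log₁₀(11.8/1.4) = 69.3 − 18.52 = 50.78 dB.
Σ 10^(L/10) = 3.512e+07 → L_total = 10·log₁₀(3.512e+07) = 75.46 dB.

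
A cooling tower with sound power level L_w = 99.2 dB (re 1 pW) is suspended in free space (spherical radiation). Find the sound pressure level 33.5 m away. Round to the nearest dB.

58 dB

The power spreads over a sphere of area 4π·r², so L_p = L_w − 10·log₁₀(4π·r²).
4π·r² = 1.41e+04 m², 10·log₁₀ of that is 41.493 dB.
L_p = 99.2 − 41.493 = 57.71 dB.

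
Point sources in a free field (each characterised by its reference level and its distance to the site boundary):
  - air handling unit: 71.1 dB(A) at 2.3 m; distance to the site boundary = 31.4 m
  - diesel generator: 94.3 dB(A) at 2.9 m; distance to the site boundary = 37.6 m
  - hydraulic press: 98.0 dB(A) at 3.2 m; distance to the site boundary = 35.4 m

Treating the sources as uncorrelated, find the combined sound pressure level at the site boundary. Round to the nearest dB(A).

78 dB(A)

Propagate each source to the receiver with L = L_ref − 20·log₁₀(r/r_ref), then add intensities.
air handling unit: 71.1 − 20·log₁₀(31.4/2.3) = 71.1 − 22.70 = 48.40 dB(A).
diesel generator: 94.3 − 20·log₁₀(37.6/2.9) = 94.3 − 22.26 = 72.04 dB(A).
hydraulic press: 98.0 − 20·log₁₀(35.4/3.2) = 98.0 − 20.88 = 77.12 dB(A).
Σ 10^(L/10) = 6.764e+07 → L_total = 10·log₁₀(6.764e+07) = 78.30 dB(A).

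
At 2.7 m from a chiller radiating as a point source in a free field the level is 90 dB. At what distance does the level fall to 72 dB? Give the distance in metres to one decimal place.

The 18.0 dB drop corresponds to a distance ratio of 10^(18.0/20) for a point source.
r₂ = 2.7·10^((90−72)/20) = 2.7·10^(18.0/20) = 21.45 m.

21.4 m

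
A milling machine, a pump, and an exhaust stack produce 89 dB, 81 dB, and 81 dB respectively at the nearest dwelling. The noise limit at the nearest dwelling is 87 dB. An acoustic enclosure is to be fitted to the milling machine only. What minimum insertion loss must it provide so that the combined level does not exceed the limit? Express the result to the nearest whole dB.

Everything except the milling machine sums to 10^(81/10) + 10^(81/10) = 2.518e+08 in linear terms, 84.01 dB.
To meet 87 dB overall, the treated milling machine may contribute at most 10^(87/10) − 2.518e+08 = 2.494e+08, i.e. 83.97 dB.
So the milling machine must be reduced from 89 to 83.97 dB: IL = 5.03 dB.

5 dB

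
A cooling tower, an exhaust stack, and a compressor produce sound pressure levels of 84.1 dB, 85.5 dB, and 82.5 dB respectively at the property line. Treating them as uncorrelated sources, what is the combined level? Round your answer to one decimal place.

Incoherent sources combine by intensity addition: L_total = 10·log₁₀(Σ 10^(L_i/10)).
Σ 10^(L/10) = 10^(84.1/10) + 10^(85.5/10) + 10^(82.5/10) = 7.897e+08.
L_total = 10·log₁₀(7.897e+08) = 88.97 dB.

89.0 dB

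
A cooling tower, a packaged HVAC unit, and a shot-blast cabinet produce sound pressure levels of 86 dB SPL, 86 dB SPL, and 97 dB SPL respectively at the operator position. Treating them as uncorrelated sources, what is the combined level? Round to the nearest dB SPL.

98 dB SPL

For uncorrelated sources the intensities add, so convert each level to linear form, sum, and take 10·log₁₀ of the total.
Σ 10^(L/10) = 10^(86/10) + 10^(86/10) + 10^(97/10) = 5.808e+09.
L_total = 10·log₁₀(5.808e+09) = 97.64 dB SPL.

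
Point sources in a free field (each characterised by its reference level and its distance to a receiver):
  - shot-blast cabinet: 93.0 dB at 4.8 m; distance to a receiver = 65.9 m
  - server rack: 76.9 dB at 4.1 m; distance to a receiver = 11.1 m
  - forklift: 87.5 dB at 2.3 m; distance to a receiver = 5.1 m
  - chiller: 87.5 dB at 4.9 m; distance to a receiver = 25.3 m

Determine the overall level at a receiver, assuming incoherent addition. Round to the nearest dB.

Propagate each source to the receiver with L = L_ref − 20·log₁₀(r/r_ref), then add intensities.
shot-blast cabinet: 93.0 − 20·log₁₀(65.9/4.8) = 93.0 − 22.75 = 70.25 dB.
server rack: 76.9 − 20·log₁₀(11.1/4.1) = 76.9 − 8.65 = 68.25 dB.
forklift: 87.5 − 20·log₁₀(5.1/2.3) = 87.5 − 6.92 = 80.58 dB.
chiller: 87.5 − 20·log₁₀(25.3/4.9) = 87.5 − 14.26 = 73.24 dB.
Σ 10^(L/10) = 1.527e+08 → L_total = 10·log₁₀(1.527e+08) = 81.84 dB.

82 dB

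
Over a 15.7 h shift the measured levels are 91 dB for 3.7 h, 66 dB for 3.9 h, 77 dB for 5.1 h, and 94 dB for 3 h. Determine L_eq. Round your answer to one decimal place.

89.0 dB

Weight each interval's intensity by its duration and average over T = 15.7 h:
Σ tᵢ·10^(Lᵢ/10) = 3.7·10^(91/10) + 3.9·10^(66/10) + 5.1·10^(77/10) + 3·10^(94/10) = 1.246e+10.
L_eq = 10·log₁₀(1.246e+10/15.7) = 89.00 dB.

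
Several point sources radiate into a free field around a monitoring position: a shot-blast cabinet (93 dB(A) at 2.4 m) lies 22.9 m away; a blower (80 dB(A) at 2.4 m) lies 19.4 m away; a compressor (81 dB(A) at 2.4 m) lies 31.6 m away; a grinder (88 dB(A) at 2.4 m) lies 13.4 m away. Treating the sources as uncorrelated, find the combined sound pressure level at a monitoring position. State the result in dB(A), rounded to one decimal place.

76.5 dB(A)

Propagate each source to the receiver with L = L_ref − 20·log₁₀(r/r_ref), then add intensities.
shot-blast cabinet: 93 − 20·log₁₀(22.9/2.4) = 93 − 19.59 = 73.41 dB(A).
blower: 80 − 20·log₁₀(19.4/2.4) = 80 − 18.15 = 61.85 dB(A).
compressor: 81 − 20·log₁₀(31.6/2.4) = 81 − 22.39 = 58.61 dB(A).
grinder: 88 − 20·log₁₀(13.4/2.4) = 88 − 14.94 = 73.06 dB(A).
Σ 10^(L/10) = 4.441e+07 → L_total = 10·log₁₀(4.441e+07) = 76.48 dB(A).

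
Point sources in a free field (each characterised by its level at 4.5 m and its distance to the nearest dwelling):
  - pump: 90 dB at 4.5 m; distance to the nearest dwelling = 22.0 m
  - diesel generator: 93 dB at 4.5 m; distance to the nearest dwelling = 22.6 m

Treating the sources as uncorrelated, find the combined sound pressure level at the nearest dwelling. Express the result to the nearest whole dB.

81 dB

First find each source's level at the receiver (point-source: −20·log₁₀(r/r_ref)), then combine on an intensity basis.
pump: 90 − 20·log₁₀(22.0/4.5) = 90 − 13.78 = 76.22 dB.
diesel generator: 93 − 20·log₁₀(22.6/4.5) = 93 − 14.02 = 78.98 dB.
Σ 10^(L/10) = 1.209e+08 → L_total = 10·log₁₀(1.209e+08) = 80.83 dB.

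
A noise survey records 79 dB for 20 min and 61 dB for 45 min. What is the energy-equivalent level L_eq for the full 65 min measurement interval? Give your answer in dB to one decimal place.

Weight each interval's intensity by its duration and average over T = 65 min:
Σ tᵢ·10^(Lᵢ/10) = 20·10^(79/10) + 45·10^(61/10) = 1.645e+09.
L_eq = 10·log₁₀(1.645e+09/65) = 74.03 dB.

74.0 dB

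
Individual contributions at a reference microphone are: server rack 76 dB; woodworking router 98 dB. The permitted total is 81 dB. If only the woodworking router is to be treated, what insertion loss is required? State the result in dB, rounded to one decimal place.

The untreated sources together contribute 10^(76/10) = 3.981e+07, i.e. 76.00 dB.
To meet 81 dB overall, the treated woodworking router may contribute at most 10^(81/10) − 3.981e+07 = 8.608e+07, i.e. 79.35 dB.
Required insertion loss = 98 − 79.35 = 18.65 dB.

18.7 dB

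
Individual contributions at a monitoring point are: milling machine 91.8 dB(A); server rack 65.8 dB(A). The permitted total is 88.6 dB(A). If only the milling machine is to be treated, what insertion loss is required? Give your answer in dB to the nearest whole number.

3 dB

The untreated sources together contribute 10^(65.8/10) = 3.802e+06, i.e. 65.80 dB(A).
The limit corresponds to 10^(88.6/10) = 7.244e+08; subtracting the fixed part leaves 7.206e+08 for the milling machine, i.e. 88.58 dB(A).
Required insertion loss = 91.8 − 88.58 = 3.22 dB.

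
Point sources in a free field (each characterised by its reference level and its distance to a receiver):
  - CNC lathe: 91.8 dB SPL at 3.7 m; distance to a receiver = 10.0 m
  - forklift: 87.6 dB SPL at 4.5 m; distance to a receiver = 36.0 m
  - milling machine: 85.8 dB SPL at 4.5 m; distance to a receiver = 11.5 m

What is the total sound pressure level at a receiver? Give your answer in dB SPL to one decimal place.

84.4 dB SPL

Apply inverse-square spreading to bring every level to the receiver, then sum 10^(L/10).
CNC lathe: 91.8 − 20·log₁₀(10.0/3.7) = 91.8 − 8.64 = 83.16 dB SPL.
forklift: 87.6 − 20·log₁₀(36.0/4.5) = 87.6 − 18.06 = 69.54 dB SPL.
milling machine: 85.8 − 20·log₁₀(11.5/4.5) = 85.8 − 8.15 = 77.65 dB SPL.
Σ 10^(L/10) = 2.744e+08 → L_total = 10·log₁₀(2.744e+08) = 84.38 dB SPL.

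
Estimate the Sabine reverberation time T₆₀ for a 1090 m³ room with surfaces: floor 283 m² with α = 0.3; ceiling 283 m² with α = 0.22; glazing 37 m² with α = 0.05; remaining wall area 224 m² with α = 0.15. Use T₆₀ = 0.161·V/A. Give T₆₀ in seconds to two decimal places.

0.96 s

Total absorption A = 283·0.3 + 283·0.22 + 37·0.05 + 224·0.15 = 182.61 m² sabins.
T₆₀ = 0.161 × 1090 / 182.61 = 0.961 s.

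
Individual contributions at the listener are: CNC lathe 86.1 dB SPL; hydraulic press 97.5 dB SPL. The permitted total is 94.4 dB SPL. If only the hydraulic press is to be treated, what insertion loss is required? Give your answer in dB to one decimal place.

The untreated sources together contribute 10^(86.1/10) = 4.074e+08, i.e. 86.10 dB SPL.
The limit corresponds to 10^(94.4/10) = 2.754e+09; subtracting the fixed part leaves 2.347e+09 for the hydraulic press, i.e. 93.70 dB SPL.
Required insertion loss = 97.5 − 93.70 = 3.80 dB.

3.8 dB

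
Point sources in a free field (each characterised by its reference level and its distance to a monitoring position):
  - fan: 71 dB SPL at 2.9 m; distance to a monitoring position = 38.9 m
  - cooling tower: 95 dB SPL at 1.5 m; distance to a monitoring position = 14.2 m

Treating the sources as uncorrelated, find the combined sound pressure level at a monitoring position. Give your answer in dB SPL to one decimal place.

75.5 dB SPL

Apply inverse-square spreading to bring every level to the receiver, then sum 10^(L/10).
fan: 71 − 20·log₁₀(38.9/2.9) = 71 − 22.55 = 48.45 dB SPL.
cooling tower: 95 − 20·log₁₀(14.2/1.5) = 95 − 19.52 = 75.48 dB SPL.
Σ 10^(L/10) = 3.536e+07 → L_total = 10·log₁₀(3.536e+07) = 75.48 dB SPL.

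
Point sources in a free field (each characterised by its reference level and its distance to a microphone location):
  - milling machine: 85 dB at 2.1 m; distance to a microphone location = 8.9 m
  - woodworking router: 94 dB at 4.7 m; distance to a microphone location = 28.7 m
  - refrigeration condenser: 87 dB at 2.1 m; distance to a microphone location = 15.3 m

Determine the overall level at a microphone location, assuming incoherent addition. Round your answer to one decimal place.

79.8 dB

Apply inverse-square spreading to bring every level to the receiver, then sum 10^(L/10).
milling machine: 85 − 20·log₁₀(8.9/2.1) = 85 − 12.54 = 72.46 dB.
woodworking router: 94 − 20·log₁₀(28.7/4.7) = 94 − 15.72 = 78.28 dB.
refrigeration condenser: 87 − 20·log₁₀(15.3/2.1) = 87 − 17.25 = 69.75 dB.
Σ 10^(L/10) = 9.441e+07 → L_total = 10·log₁₀(9.441e+07) = 79.75 dB.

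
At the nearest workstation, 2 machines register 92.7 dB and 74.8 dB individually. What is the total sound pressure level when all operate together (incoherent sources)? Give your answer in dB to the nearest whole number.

For uncorrelated sources the intensities add, so convert each level to linear form, sum, and take 10·log₁₀ of the total.
Σ 10^(L/10) = 10^(92.7/10) + 10^(74.8/10) = 1.892e+09.
L_total = 10·log₁₀(1.892e+09) = 92.77 dB.

93 dB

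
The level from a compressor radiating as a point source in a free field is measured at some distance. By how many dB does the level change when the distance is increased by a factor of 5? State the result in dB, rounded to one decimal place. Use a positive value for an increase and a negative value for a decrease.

-14.0 dB

With spherical spreading the level changes by −20·log₁₀(r₂/r₁).
ΔL = −20·log₁₀(5) = -13.98 dB.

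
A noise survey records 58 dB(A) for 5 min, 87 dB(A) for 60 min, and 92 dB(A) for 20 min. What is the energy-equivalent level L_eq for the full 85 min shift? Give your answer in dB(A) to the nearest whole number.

89 dB(A)

Weight each interval's intensity by its duration and average over T = 85 min:
Σ tᵢ·10^(Lᵢ/10) = 5·10^(58/10) + 60·10^(87/10) + 20·10^(92/10) = 6.177e+10.
L_eq = 10·log₁₀(6.177e+10/85) = 88.61 dB(A).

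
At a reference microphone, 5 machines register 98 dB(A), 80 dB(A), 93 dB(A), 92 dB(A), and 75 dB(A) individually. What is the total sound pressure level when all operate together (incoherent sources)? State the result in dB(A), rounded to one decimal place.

100.0 dB(A)

For uncorrelated sources the intensities add, so convert each level to linear form, sum, and take 10·log₁₀ of the total.
Σ 10^(L/10) = 10^(98/10) + 10^(80/10) + 10^(93/10) + 10^(92/10) + 10^(75/10) = 1.002e+10.
L_total = 10·log₁₀(1.002e+10) = 100.01 dB(A).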